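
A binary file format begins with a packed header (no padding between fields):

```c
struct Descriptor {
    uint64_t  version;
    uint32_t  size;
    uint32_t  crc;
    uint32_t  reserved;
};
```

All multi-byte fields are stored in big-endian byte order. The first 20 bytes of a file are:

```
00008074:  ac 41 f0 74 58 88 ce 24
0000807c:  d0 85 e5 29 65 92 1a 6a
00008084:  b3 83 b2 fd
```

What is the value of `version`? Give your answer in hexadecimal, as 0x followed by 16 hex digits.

0xAC41F0745888CE24

`version` is the first field, at byte offset 0, occupying 8 bytes.
Bytes at offsets 0..7: AC 41 F0 74 58 88 CE 24.
Big-endian stores the most-significant byte at the lowest address.
The bytes are already most-significant first: 0xAC41F0745888CE24.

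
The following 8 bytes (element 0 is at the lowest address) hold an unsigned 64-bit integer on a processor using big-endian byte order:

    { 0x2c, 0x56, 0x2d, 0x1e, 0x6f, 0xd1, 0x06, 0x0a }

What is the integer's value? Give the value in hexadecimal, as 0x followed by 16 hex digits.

0x2C562D1E6FD1060A

In big-endian order the high byte comes first in memory.
The bytes are already most-significant first: 0x2C562D1E6FD1060A.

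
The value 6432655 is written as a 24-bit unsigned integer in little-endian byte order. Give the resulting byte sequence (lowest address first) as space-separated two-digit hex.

6432655 in hexadecimal, padded to 24 bits, is 0x62278F.
Split into bytes (most-significant first): 62 27 8F.
In little-endian order the low byte comes first in memory.
So at ascending addresses the bytes are 8F 27 62.

8F 27 62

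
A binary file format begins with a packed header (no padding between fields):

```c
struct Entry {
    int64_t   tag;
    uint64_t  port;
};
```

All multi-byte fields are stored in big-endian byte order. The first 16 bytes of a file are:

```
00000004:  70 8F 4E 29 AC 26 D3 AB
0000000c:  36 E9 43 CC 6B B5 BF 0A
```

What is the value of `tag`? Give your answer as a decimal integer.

8110787394806404011

`tag` is the first field, at byte offset 0, occupying 8 bytes.
Bytes at offsets 0..7: 70 8F 4E 29 AC 26 D3 AB.
Big-endian stores the most-significant byte at the lowest address.
The bytes are already most-significant first: 0x708F4E29AC26D3AB.
0x708F4E29AC26D3AB = 8110787394806404011.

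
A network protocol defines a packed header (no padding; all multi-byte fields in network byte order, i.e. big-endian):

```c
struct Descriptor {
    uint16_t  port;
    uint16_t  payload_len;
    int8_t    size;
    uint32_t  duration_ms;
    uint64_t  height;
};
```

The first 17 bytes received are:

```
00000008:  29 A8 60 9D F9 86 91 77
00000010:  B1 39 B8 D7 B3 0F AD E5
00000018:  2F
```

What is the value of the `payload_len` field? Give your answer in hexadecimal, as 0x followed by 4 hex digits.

0x609D

`payload_len` follows `port` (2 bytes), so it starts at byte offset 2 and occupies 2 bytes.
Bytes at offsets 2..3: 60 9D.
Big-endian: lowest address holds the most-significant byte.
The bytes are already most-significant first: 0x609D.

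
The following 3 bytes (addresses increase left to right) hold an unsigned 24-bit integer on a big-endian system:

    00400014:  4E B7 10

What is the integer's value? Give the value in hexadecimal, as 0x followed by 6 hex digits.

In big-endian order the high byte comes first in memory.
The bytes are already most-significant first: 0x4EB710.

0x4EB710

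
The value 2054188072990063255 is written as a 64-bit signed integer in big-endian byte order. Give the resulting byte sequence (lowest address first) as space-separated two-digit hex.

2054188072990063255 in hexadecimal, padded to 64 bits, is 0x1C81F12B386ABA97.
Split into bytes (most-significant first): 1C 81 F1 2B 38 6A BA 97.
Big-endian stores the most-significant byte at the lowest address.
So the memory order matches the most-significant-first order: 1C 81 F1 2B 38 6A BA 97.

1C 81 F1 2B 38 6A BA 97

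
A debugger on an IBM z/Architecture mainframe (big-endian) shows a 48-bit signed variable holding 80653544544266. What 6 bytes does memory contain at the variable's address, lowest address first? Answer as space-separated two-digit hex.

49 5A 9D DF 58 0A

80653544544266 in hexadecimal, padded to 48 bits, is 0x495A9DDF580A.
Split into bytes (most-significant first): 49 5A 9D DF 58 0A.
Big-endian: lowest address holds the most-significant byte.
So the memory order matches the most-significant-first order: 49 5A 9D DF 58 0A.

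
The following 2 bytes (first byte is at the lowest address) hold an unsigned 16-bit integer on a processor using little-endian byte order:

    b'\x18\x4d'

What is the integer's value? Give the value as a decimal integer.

Little-endian: lowest address holds the least-significant byte.
Reassemble most-significant byte first: 4D 18 → 0x4D18.
0x4D18 = 19736.

19736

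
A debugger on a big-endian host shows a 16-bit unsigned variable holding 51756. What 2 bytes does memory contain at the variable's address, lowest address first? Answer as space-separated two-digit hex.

CA 2C

51756 in hexadecimal, padded to 16 bits, is 0xCA2C.
Split into bytes (most-significant first): CA 2C.
In big-endian order the high byte comes first in memory.
So the memory order matches the most-significant-first order: CA 2C.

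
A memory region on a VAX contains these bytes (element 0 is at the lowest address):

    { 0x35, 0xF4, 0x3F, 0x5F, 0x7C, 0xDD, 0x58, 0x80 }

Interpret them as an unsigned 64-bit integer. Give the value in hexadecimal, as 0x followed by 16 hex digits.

Little-endian: lowest address holds the least-significant byte.
Reassemble most-significant byte first: 80 58 DD 7C 5F 3F F4 35 → 0x8058DD7C5F3FF435.

0x8058DD7C5F3FF435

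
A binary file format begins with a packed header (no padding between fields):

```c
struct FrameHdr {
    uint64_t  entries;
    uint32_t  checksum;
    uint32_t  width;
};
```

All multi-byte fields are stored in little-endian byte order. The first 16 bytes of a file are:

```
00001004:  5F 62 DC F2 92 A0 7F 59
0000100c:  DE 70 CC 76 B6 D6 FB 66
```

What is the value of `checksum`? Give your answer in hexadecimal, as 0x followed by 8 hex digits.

`checksum` follows `entries` (8 bytes), so it starts at byte offset 8 and occupies 4 bytes.
Bytes at offsets 8..11: DE 70 CC 76.
Little-endian: lowest address holds the least-significant byte.
Reassemble most-significant byte first: 76 CC 70 DE → 0x76CC70DE.

0x76CC70DE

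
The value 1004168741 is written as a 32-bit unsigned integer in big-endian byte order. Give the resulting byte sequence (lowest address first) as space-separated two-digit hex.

3B DA 66 25

1004168741 in hexadecimal, padded to 32 bits, is 0x3BDA6625.
Split into bytes (most-significant first): 3B DA 66 25.
In big-endian order the high byte comes first in memory.
So the memory order matches the most-significant-first order: 3B DA 66 25.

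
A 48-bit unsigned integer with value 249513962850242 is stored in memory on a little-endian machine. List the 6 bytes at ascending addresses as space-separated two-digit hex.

C2 47 1F 7F EE E2

249513962850242 in hexadecimal, padded to 48 bits, is 0xE2EE7F1F47C2.
Split into bytes (most-significant first): E2 EE 7F 1F 47 C2.
In little-endian order the low byte comes first in memory.
So at ascending addresses the bytes are C2 47 1F 7F EE E2.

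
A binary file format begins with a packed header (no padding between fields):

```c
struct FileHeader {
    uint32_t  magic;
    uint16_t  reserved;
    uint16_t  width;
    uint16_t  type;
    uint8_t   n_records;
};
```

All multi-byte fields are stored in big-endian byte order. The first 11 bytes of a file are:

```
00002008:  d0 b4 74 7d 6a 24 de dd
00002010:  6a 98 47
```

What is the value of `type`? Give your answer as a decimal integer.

`type` follows `magic` (4 B), `reserved` (2 B), `width` (2 B), so it starts at offset 4 + 2 + 2 = 8 and occupies 2 bytes.
Bytes at offsets 8..9: 6A 98.
Big-endian: lowest address holds the most-significant byte.
The bytes are already most-significant first: 0x6A98.
0x6A98 = 27288.

27288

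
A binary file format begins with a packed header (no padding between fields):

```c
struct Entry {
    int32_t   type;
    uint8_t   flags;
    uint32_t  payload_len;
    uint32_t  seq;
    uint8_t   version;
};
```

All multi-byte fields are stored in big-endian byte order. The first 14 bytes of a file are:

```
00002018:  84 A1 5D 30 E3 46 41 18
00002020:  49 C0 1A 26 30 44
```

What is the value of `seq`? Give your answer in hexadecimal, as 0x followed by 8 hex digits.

0xC01A2630

`seq` follows `type` (4 B), `flags` (1 B), `payload_len` (4 B), so it starts at offset 4 + 1 + 4 = 9 and occupies 4 bytes.
Bytes at offsets 9..12: C0 1A 26 30.
Big-endian stores the most-significant byte at the lowest address.
The bytes are already most-significant first: 0xC01A2630.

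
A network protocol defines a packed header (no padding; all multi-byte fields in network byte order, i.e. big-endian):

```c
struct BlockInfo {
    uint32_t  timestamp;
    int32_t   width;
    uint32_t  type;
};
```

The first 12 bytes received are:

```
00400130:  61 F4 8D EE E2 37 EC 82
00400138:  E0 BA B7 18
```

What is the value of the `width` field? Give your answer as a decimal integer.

`width` follows `timestamp` (4 bytes), so it starts at byte offset 4 and occupies 4 bytes.
Bytes at offsets 4..7: E2 37 EC 82.
In big-endian order the high byte comes first in memory.
The bytes are already most-significant first: 0xE237EC82.
Top bit is set, so as a signed 32-bit value this is 0xE237EC82 − 2^32 = -499651454.

-499651454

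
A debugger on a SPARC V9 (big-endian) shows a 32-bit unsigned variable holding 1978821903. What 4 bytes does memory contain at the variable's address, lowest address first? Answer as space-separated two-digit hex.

1978821903 in hexadecimal, padded to 32 bits, is 0x75F26D0F.
Split into bytes (most-significant first): 75 F2 6D 0F.
Big-endian stores the most-significant byte at the lowest address.
So the memory order matches the most-significant-first order: 75 F2 6D 0F.

75 F2 6D 0F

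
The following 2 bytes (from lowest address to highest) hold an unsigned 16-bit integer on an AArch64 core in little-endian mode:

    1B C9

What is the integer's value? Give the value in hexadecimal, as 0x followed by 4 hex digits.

In little-endian order the low byte comes first in memory.
Reassemble most-significant byte first: C9 1B → 0xC91B.

0xC91B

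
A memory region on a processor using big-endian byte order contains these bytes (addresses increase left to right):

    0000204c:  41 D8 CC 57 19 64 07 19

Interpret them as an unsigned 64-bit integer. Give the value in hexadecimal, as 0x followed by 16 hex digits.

In big-endian order the high byte comes first in memory.
The bytes are already most-significant first: 0x41D8CC5719640719.

0x41D8CC5719640719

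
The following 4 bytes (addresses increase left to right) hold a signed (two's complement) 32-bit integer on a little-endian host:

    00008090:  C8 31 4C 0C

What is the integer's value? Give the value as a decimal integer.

206320072

In little-endian order the low byte comes first in memory.
Reassemble most-significant byte first: 0C 4C 31 C8 → 0x0C4C31C8.
0x0C4C31C8 = 206320072.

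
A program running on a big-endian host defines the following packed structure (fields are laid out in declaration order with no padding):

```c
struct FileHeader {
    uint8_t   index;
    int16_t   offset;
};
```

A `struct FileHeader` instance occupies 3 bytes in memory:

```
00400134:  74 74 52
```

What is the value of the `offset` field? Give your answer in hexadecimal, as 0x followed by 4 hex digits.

0x7452

`offset` follows `index` (1 byte), so it starts at byte offset 1 and occupies 2 bytes.
Bytes at offsets 1..2: 74 52.
Big-endian: lowest address holds the most-significant byte.
The bytes are already most-significant first: 0x7452.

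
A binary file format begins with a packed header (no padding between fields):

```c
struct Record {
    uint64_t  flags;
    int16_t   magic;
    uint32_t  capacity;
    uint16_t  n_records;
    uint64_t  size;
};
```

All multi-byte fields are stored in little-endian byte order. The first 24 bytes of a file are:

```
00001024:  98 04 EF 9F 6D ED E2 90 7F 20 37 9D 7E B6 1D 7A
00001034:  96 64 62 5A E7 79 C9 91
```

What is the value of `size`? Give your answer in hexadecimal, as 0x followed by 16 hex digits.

0x91C979E75A626496

`size` follows `flags` (8 B), `magic` (2 B), `capacity` (4 B), `n_records` (2 B), so it starts at offset 8 + 2 + 4 + 2 = 16 and occupies 8 bytes.
Bytes at offsets 16..23: 96 64 62 5A E7 79 C9 91.
Little-endian stores the least-significant byte at the lowest address.
Reassemble most-significant byte first: 91 C9 79 E7 5A 62 64 96 → 0x91C979E75A626496.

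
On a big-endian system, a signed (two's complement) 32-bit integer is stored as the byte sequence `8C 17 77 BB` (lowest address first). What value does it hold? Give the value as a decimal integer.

Big-endian stores the most-significant byte at the lowest address.
The bytes are already most-significant first: 0x8C1777BB.
Top bit is set, so as a signed 32-bit value this is 0x8C1777BB − 2^32 = -1944619077.

-1944619077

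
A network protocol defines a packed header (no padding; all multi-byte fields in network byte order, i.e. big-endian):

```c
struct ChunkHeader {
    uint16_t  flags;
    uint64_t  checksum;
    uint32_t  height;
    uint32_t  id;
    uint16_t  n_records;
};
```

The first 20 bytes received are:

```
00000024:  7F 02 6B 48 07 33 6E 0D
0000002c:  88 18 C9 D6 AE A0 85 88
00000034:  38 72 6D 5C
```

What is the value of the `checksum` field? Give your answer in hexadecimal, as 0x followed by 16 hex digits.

`checksum` follows `flags` (2 bytes), so it starts at byte offset 2 and occupies 8 bytes.
Bytes at offsets 2..9: 6B 48 07 33 6E 0D 88 18.
In big-endian order the high byte comes first in memory.
The bytes are already most-significant first: 0x6B4807336E0D8818.

0x6B4807336E0D8818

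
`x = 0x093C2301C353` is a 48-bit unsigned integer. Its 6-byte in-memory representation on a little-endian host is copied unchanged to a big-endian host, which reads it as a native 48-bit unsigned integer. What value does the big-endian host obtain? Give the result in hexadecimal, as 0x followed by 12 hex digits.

Stored little-endian, the bytes at ascending addresses are 53 C3 01 23 3C 09.
Read back as big-endian, the last byte is least significant, giving 0x53C301233C09.

0x53C301233C09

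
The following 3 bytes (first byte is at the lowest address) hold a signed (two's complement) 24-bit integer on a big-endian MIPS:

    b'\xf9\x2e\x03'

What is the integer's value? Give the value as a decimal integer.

-446973

Big-endian stores the most-significant byte at the lowest address.
The bytes are already most-significant first: 0xF92E03.
Top bit is set, so as a signed 24-bit value this is 0xF92E03 − 2^24 = -446973.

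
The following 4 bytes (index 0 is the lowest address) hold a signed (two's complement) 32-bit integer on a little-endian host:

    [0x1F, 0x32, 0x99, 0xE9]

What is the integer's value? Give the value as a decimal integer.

Little-endian stores the least-significant byte at the lowest address.
Reassemble most-significant byte first: E9 99 32 1F → 0xE999321F.
Top bit is set, so as a signed 32-bit value this is 0xE999321F − 2^32 = -375836129.

-375836129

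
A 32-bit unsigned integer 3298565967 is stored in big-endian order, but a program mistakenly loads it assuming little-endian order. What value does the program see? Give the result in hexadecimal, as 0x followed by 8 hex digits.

3298565967 in 32-bit hexadecimal is 0xC49C1F4F.
Stored big-endian, the bytes at ascending addresses are C4 9C 1F 4F.
Read back as little-endian, the first byte is least significant, giving 0x4F1F9CC4.

0x4F1F9CC4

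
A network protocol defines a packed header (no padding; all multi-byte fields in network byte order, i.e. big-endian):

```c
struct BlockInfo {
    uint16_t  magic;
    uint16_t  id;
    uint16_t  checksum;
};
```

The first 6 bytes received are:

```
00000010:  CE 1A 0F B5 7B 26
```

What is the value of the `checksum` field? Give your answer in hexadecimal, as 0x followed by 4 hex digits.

`checksum` follows `magic` (2 B), `id` (2 B), so it starts at offset 2 + 2 = 4 and occupies 2 bytes.
Bytes at offsets 4..5: 7B 26.
Big-endian stores the most-significant byte at the lowest address.
The bytes are already most-significant first: 0x7B26.

0x7B26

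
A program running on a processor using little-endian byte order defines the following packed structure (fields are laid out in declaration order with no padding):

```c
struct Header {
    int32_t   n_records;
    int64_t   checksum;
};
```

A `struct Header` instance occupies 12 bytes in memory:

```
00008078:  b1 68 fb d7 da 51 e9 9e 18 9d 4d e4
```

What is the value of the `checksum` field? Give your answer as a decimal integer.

-1995766330784394790

`checksum` follows `n_records` (4 bytes), so it starts at byte offset 4 and occupies 8 bytes.
Bytes at offsets 4..11: DA 51 E9 9E 18 9D 4D E4.
Little-endian stores the least-significant byte at the lowest address.
Reassemble most-significant byte first: E4 4D 9D 18 9E E9 51 DA → 0xE44D9D189EE951DA.
Top bit is set, so as a signed 64-bit value this is 0xE44D9D189EE951DA − 2^64 = -1995766330784394790.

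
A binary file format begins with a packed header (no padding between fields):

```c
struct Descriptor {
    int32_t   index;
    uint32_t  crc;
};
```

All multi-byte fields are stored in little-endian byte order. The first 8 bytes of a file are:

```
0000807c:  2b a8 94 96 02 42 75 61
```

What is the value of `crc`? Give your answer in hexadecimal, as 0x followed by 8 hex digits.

`crc` follows `index` (4 bytes), so it starts at byte offset 4 and occupies 4 bytes.
Bytes at offsets 4..7: 02 42 75 61.
Little-endian: lowest address holds the least-significant byte.
Reassemble most-significant byte first: 61 75 42 02 → 0x61754202.

0x61754202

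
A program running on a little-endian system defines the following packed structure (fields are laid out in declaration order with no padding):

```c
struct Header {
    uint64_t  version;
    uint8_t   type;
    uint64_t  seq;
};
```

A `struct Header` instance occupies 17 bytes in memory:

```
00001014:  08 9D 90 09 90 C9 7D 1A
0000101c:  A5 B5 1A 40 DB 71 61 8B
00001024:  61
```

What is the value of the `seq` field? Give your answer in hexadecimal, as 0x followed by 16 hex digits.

`seq` follows `version` (8 B), `type` (1 B), so it starts at offset 8 + 1 = 9 and occupies 8 bytes.
Bytes at offsets 9..16: B5 1A 40 DB 71 61 8B 61.
In little-endian order the low byte comes first in memory.
Reassemble most-significant byte first: 61 8B 61 71 DB 40 1A B5 → 0x618B6171DB401AB5.

0x618B6171DB401AB5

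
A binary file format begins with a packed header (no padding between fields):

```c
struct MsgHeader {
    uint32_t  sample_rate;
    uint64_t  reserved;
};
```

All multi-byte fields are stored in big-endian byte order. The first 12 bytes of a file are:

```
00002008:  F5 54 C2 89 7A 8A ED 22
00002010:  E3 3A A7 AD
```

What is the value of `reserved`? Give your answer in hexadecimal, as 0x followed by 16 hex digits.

`reserved` follows `sample_rate` (4 bytes), so it starts at byte offset 4 and occupies 8 bytes.
Bytes at offsets 4..11: 7A 8A ED 22 E3 3A A7 AD.
Big-endian: lowest address holds the most-significant byte.
The bytes are already most-significant first: 0x7A8AED22E33AA7AD.

0x7A8AED22E33AA7AD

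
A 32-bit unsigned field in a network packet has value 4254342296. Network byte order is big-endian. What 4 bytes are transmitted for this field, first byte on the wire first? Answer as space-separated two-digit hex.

4254342296 in hexadecimal, padded to 32 bits, is 0xFD941C98.
Split into bytes (most-significant first): FD 94 1C 98.
Big-endian: lowest address holds the most-significant byte.
So the memory order matches the most-significant-first order: FD 94 1C 98.

FD 94 1C 98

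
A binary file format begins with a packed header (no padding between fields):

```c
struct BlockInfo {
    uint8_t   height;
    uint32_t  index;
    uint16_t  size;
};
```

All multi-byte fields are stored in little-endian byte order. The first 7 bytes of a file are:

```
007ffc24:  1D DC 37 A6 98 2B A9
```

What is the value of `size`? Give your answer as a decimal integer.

`size` follows `height` (1 B), `index` (4 B), so it starts at offset 1 + 4 = 5 and occupies 2 bytes.
Bytes at offsets 5..6: 2B A9.
Little-endian stores the least-significant byte at the lowest address.
Reassemble most-significant byte first: A9 2B → 0xA92B.
0xA92B = 43307.

43307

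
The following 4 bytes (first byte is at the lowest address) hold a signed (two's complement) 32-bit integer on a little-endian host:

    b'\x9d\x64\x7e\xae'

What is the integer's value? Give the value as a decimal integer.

In little-endian order the low byte comes first in memory.
Reassemble most-significant byte first: AE 7E 64 9D → 0xAE7E649D.
Top bit is set, so as a signed 32-bit value this is 0xAE7E649D − 2^32 = -1367448419.

-1367448419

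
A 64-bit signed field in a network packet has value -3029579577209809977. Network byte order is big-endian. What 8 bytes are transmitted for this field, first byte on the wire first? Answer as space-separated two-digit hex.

D5 F4 C5 6D 09 A1 93 C7

Two's complement of -3029579577209809977 in 64 bits: 3029579577209809977 = 0x2A0B3A92F65E6C39; invert → 0xD5F4C56D09A193C6; add 1 → 0xD5F4C56D09A193C7.
Split into bytes (most-significant first): D5 F4 C5 6D 09 A1 93 C7.
Big-endian: lowest address holds the most-significant byte.
So the memory order matches the most-significant-first order: D5 F4 C5 6D 09 A1 93 C7.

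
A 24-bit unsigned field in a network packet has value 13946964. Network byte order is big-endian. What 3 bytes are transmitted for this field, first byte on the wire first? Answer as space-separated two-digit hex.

D4 D0 54

13946964 in hexadecimal, padded to 24 bits, is 0xD4D054.
Split into bytes (most-significant first): D4 D0 54.
Big-endian: lowest address holds the most-significant byte.
So the memory order matches the most-significant-first order: D4 D0 54.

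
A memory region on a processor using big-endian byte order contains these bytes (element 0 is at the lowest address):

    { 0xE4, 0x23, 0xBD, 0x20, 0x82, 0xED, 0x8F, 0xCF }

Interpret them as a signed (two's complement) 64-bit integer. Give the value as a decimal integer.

-2007553061543899185

Big-endian stores the most-significant byte at the lowest address.
The bytes are already most-significant first: 0xE423BD2082ED8FCF.
Top bit is set, so as a signed 64-bit value this is 0xE423BD2082ED8FCF − 2^64 = -2007553061543899185.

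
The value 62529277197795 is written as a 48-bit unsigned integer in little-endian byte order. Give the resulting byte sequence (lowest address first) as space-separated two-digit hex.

E3 FD 5A BB DE 38

62529277197795 in hexadecimal, padded to 48 bits, is 0x38DEBB5AFDE3.
Split into bytes (most-significant first): 38 DE BB 5A FD E3.
In little-endian order the low byte comes first in memory.
So at ascending addresses the bytes are E3 FD 5A BB DE 38.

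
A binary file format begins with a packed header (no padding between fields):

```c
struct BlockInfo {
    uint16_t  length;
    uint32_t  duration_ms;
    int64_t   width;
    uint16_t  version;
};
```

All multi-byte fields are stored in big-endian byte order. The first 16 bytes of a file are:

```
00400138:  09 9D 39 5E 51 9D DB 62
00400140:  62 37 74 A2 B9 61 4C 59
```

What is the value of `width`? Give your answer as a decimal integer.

-2638438441366144671

`width` follows `length` (2 B), `duration_ms` (4 B), so it starts at offset 2 + 4 = 6 and occupies 8 bytes.
Bytes at offsets 6..13: DB 62 62 37 74 A2 B9 61.
Big-endian: lowest address holds the most-significant byte.
The bytes are already most-significant first: 0xDB62623774A2B961.
Top bit is set, so as a signed 64-bit value this is 0xDB62623774A2B961 − 2^64 = -2638438441366144671.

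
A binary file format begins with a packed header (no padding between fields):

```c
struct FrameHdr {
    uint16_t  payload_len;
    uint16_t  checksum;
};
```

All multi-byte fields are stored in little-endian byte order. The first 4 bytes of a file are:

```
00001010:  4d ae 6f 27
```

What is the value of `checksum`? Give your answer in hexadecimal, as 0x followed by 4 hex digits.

`checksum` follows `payload_len` (2 bytes), so it starts at byte offset 2 and occupies 2 bytes.
Bytes at offsets 2..3: 6F 27.
Little-endian stores the least-significant byte at the lowest address.
Reassemble most-significant byte first: 27 6F → 0x276F.

0x276F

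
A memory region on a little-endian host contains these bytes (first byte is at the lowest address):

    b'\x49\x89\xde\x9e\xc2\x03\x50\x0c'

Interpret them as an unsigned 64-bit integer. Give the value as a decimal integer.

In little-endian order the low byte comes first in memory.
Reassemble most-significant byte first: 0C 50 03 C2 9E DE 89 49 → 0x0C5003C29EDE8949.
0x0C5003C29EDE8949 = 887213261015910729.

887213261015910729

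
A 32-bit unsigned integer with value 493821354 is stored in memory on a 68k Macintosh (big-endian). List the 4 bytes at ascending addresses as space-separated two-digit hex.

493821354 in hexadecimal, padded to 32 bits, is 0x1D6F1DAA.
Split into bytes (most-significant first): 1D 6F 1D AA.
Big-endian: lowest address holds the most-significant byte.
So the memory order matches the most-significant-first order: 1D 6F 1D AA.

1D 6F 1D AA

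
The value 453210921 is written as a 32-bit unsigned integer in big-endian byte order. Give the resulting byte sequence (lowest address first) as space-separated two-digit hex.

453210921 in hexadecimal, padded to 32 bits, is 0x1B037329.
Split into bytes (most-significant first): 1B 03 73 29.
Big-endian stores the most-significant byte at the lowest address.
So the memory order matches the most-significant-first order: 1B 03 73 29.

1B 03 73 29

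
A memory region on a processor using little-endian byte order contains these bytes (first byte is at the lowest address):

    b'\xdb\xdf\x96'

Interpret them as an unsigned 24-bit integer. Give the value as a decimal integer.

9887707

Little-endian: lowest address holds the least-significant byte.
Reassemble most-significant byte first: 96 DF DB → 0x96DFDB.
0x96DFDB = 9887707.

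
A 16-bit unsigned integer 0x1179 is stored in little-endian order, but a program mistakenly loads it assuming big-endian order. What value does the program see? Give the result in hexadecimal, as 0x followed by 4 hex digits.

Stored little-endian, the bytes at ascending addresses are 79 11.
Read back as big-endian, the last byte is least significant, giving 0x7911.

0x7911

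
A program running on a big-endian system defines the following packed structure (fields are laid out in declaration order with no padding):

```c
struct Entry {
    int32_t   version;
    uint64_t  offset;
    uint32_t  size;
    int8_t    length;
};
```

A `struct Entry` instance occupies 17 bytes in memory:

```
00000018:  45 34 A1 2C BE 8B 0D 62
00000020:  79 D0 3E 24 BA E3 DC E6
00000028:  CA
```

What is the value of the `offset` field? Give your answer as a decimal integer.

13730082605570735652

`offset` follows `version` (4 bytes), so it starts at byte offset 4 and occupies 8 bytes.
Bytes at offsets 4..11: BE 8B 0D 62 79 D0 3E 24.
Big-endian stores the most-significant byte at the lowest address.
The bytes are already most-significant first: 0xBE8B0D6279D03E24.
0xBE8B0D6279D03E24 = 13730082605570735652.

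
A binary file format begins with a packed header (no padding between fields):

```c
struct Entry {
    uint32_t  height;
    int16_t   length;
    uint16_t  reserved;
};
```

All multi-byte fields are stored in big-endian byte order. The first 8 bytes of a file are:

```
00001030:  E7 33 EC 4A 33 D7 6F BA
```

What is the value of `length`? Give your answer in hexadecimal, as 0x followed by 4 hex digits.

`length` follows `height` (4 bytes), so it starts at byte offset 4 and occupies 2 bytes.
Bytes at offsets 4..5: 33 D7.
Big-endian stores the most-significant byte at the lowest address.
The bytes are already most-significant first: 0x33D7.

0x33D7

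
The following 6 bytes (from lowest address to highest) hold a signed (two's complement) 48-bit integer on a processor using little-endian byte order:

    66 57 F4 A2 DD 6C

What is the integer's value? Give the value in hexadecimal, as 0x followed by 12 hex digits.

0x6CDDA2F45766

In little-endian order the low byte comes first in memory.
Reassemble most-significant byte first: 6C DD A2 F4 57 66 → 0x6CDDA2F45766.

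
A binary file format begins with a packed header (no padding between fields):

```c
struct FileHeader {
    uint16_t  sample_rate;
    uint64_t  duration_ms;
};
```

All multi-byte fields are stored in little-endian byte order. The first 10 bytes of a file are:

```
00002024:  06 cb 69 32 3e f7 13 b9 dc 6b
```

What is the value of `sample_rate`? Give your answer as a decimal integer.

`sample_rate` is the first field, at byte offset 0, occupying 2 bytes.
Bytes at offsets 0..1: 06 CB.
Little-endian stores the least-significant byte at the lowest address.
Reassemble most-significant byte first: CB 06 → 0xCB06.
0xCB06 = 51974.

51974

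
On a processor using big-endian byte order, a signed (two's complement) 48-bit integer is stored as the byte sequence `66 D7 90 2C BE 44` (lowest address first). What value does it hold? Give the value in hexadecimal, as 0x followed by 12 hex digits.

0x66D7902CBE44

Big-endian: lowest address holds the most-significant byte.
The bytes are already most-significant first: 0x66D7902CBE44.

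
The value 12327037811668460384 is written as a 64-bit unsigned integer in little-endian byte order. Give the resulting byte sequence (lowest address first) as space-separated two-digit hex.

60 A3 4E 09 94 6F 12 AB

12327037811668460384 in hexadecimal, padded to 64 bits, is 0xAB126F94094EA360.
Split into bytes (most-significant first): AB 12 6F 94 09 4E A3 60.
Little-endian stores the least-significant byte at the lowest address.
So at ascending addresses the bytes are 60 A3 4E 09 94 6F 12 AB.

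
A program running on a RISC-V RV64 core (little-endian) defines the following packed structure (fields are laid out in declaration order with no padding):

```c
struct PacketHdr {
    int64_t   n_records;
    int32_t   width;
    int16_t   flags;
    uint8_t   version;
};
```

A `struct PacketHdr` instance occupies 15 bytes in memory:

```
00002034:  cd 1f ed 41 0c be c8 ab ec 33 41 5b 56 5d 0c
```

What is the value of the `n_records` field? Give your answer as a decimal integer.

-6068391538026799155

`n_records` is the first field, at byte offset 0, occupying 8 bytes.
Bytes at offsets 0..7: CD 1F ED 41 0C BE C8 AB.
Little-endian stores the least-significant byte at the lowest address.
Reassemble most-significant byte first: AB C8 BE 0C 41 ED 1F CD → 0xABC8BE0C41ED1FCD.
Top bit is set, so as a signed 64-bit value this is 0xABC8BE0C41ED1FCD − 2^64 = -6068391538026799155.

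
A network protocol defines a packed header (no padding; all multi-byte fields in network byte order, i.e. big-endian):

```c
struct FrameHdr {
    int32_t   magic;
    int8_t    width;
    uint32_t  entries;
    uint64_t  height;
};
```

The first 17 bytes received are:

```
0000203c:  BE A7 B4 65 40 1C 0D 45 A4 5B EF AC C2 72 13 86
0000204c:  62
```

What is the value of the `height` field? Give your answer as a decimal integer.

6624703528022804066

`height` follows `magic` (4 B), `width` (1 B), `entries` (4 B), so it starts at offset 4 + 1 + 4 = 9 and occupies 8 bytes.
Bytes at offsets 9..16: 5B EF AC C2 72 13 86 62.
In big-endian order the high byte comes first in memory.
The bytes are already most-significant first: 0x5BEFACC272138662.
0x5BEFACC272138662 = 6624703528022804066.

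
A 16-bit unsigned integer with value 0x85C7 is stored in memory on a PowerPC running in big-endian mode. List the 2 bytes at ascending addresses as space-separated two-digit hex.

85 C7

Split into bytes (most-significant first): 85 C7.
Big-endian stores the most-significant byte at the lowest address.
So the memory order matches the most-significant-first order: 85 C7.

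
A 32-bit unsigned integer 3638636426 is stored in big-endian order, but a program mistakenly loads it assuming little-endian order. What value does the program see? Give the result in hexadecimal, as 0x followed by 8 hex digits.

3638636426 in 32-bit hexadecimal is 0xD8E12F8A.
Stored big-endian, the bytes at ascending addresses are D8 E1 2F 8A.
Read back as little-endian, the first byte is least significant, giving 0x8A2FE1D8.

0x8A2FE1D8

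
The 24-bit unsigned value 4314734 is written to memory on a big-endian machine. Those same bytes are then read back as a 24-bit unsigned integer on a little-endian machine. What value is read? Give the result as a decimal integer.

4314734 in 24-bit hexadecimal is 0x41D66E.
Stored big-endian, the bytes at ascending addresses are 41 D6 6E.
Read back as little-endian, the first byte is least significant, giving 0x6ED641.
0x6ED641 = 7263809.

7263809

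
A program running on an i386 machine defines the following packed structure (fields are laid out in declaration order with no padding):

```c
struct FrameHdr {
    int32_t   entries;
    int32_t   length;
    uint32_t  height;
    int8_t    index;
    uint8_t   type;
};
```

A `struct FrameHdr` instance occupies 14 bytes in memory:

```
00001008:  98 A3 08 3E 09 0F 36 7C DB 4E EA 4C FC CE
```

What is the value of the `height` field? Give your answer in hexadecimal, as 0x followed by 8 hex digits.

0x4CEA4EDB

`height` follows `entries` (4 B), `length` (4 B), so it starts at offset 4 + 4 = 8 and occupies 4 bytes.
Bytes at offsets 8..11: DB 4E EA 4C.
In little-endian order the low byte comes first in memory.
Reassemble most-significant byte first: 4C EA 4E DB → 0x4CEA4EDB.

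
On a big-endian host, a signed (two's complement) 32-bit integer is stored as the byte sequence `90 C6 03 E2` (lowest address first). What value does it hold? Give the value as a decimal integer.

-1866071070

Big-endian: lowest address holds the most-significant byte.
The bytes are already most-significant first: 0x90C603E2.
Top bit is set, so as a signed 32-bit value this is 0x90C603E2 − 2^32 = -1866071070.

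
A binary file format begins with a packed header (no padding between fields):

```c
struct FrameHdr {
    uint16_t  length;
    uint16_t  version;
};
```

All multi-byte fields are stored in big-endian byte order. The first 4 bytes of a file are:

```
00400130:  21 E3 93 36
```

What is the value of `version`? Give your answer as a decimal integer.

37686

`version` follows `length` (2 bytes), so it starts at byte offset 2 and occupies 2 bytes.
Bytes at offsets 2..3: 93 36.
Big-endian: lowest address holds the most-significant byte.
The bytes are already most-significant first: 0x9336.
0x9336 = 37686.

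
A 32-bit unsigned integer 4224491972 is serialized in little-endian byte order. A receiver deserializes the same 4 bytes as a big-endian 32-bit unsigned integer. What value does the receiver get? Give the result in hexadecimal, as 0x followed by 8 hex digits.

4224491972 in 32-bit hexadecimal is 0xFBCCA1C4.
Stored little-endian, the bytes at ascending addresses are C4 A1 CC FB.
Read back as big-endian, the last byte is least significant, giving 0xC4A1CCFB.

0xC4A1CCFB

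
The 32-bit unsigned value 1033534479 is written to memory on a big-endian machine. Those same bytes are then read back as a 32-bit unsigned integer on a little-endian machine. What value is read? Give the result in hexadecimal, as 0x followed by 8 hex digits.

1033534479 in 32-bit hexadecimal is 0x3D9A7C0F.
Stored big-endian, the bytes at ascending addresses are 3D 9A 7C 0F.
Read back as little-endian, the first byte is least significant, giving 0x0F7C9A3D.

0x0F7C9A3D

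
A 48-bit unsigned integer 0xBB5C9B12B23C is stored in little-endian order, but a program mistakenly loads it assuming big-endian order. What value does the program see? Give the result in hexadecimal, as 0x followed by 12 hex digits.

0x3CB2129B5CBB

Stored little-endian, the bytes at ascending addresses are 3C B2 12 9B 5C BB.
Read back as big-endian, the last byte is least significant, giving 0x3CB2129B5CBB.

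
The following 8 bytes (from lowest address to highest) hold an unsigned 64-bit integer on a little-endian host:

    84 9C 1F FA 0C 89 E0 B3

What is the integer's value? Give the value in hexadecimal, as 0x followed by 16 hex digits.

Little-endian: lowest address holds the least-significant byte.
Reassemble most-significant byte first: B3 E0 89 0C FA 1F 9C 84 → 0xB3E0890CFA1F9C84.

0xB3E0890CFA1F9C84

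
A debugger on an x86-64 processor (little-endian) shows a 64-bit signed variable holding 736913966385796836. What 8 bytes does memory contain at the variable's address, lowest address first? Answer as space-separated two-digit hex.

E4 16 73 1C 59 0B 3A 0A

736913966385796836 in hexadecimal, padded to 64 bits, is 0x0A3A0B591C7316E4.
Split into bytes (most-significant first): 0A 3A 0B 59 1C 73 16 E4.
Little-endian stores the least-significant byte at the lowest address.
So at ascending addresses the bytes are E4 16 73 1C 59 0B 3A 0A.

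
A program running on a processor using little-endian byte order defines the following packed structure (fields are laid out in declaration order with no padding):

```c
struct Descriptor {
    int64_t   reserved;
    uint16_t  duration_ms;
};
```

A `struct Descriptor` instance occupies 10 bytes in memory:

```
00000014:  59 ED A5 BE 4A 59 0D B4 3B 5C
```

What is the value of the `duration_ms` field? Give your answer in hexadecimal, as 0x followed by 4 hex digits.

0x5C3B

`duration_ms` follows `reserved` (8 bytes), so it starts at byte offset 8 and occupies 2 bytes.
Bytes at offsets 8..9: 3B 5C.
Little-endian: lowest address holds the least-significant byte.
Reassemble most-significant byte first: 5C 3B → 0x5C3B.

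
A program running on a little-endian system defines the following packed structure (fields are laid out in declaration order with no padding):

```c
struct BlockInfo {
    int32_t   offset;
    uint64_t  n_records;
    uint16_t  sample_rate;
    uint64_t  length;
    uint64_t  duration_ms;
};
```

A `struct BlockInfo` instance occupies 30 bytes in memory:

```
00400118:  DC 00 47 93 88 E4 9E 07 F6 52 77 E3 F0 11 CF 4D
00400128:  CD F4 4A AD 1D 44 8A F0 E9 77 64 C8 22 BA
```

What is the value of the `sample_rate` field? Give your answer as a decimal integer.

4592

`sample_rate` follows `offset` (4 B), `n_records` (8 B), so it starts at offset 4 + 8 = 12 and occupies 2 bytes.
Bytes at offsets 12..13: F0 11.
Little-endian: lowest address holds the least-significant byte.
Reassemble most-significant byte first: 11 F0 → 0x11F0.
0x11F0 = 4592.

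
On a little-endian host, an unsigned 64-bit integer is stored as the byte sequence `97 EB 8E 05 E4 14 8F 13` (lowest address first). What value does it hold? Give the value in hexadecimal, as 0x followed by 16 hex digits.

In little-endian order the low byte comes first in memory.
Reassemble most-significant byte first: 13 8F 14 E4 05 8E EB 97 → 0x138F14E4058EEB97.

0x138F14E4058EEB97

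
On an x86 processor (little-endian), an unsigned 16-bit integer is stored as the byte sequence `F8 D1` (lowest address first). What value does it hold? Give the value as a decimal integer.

53752

Little-endian: lowest address holds the least-significant byte.
Reassemble most-significant byte first: D1 F8 → 0xD1F8.
0xD1F8 = 53752.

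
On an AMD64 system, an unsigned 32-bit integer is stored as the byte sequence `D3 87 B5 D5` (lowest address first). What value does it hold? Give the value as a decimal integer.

Little-endian: lowest address holds the least-significant byte.
Reassemble most-significant byte first: D5 B5 87 D3 → 0xD5B587D3.
0xD5B587D3 = 3585443795.

3585443795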